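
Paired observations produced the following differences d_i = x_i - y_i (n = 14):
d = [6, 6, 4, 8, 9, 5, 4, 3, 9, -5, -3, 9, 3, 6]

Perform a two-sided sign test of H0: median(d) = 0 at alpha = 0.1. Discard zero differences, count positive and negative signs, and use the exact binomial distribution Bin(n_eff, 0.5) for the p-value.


Step 1: Discard zero differences. Original n = 14; n_eff = number of nonzero differences = 14.
Nonzero differences (with sign): +6, +6, +4, +8, +9, +5, +4, +3, +9, -5, -3, +9, +3, +6
Step 2: Count signs: positive = 12, negative = 2.
Step 3: Under H0: P(positive) = 0.5, so the number of positives S ~ Bin(14, 0.5).
Step 4: Two-sided exact p-value = sum of Bin(14,0.5) probabilities at or below the observed probability = 0.012939.
Step 5: alpha = 0.1. reject H0.

n_eff = 14, pos = 12, neg = 2, p = 0.012939, reject H0.


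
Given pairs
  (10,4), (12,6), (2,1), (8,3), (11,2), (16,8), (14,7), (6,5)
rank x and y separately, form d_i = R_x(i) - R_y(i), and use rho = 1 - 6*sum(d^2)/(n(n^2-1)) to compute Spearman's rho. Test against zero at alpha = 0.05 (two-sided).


Step 1: Rank x and y separately (midranks; no ties here).
rank(x): 10->4, 12->6, 2->1, 8->3, 11->5, 16->8, 14->7, 6->2
rank(y): 4->4, 6->6, 1->1, 3->3, 2->2, 8->8, 7->7, 5->5
Step 2: d_i = R_x(i) - R_y(i); compute d_i^2.
  (4-4)^2=0, (6-6)^2=0, (1-1)^2=0, (3-3)^2=0, (5-2)^2=9, (8-8)^2=0, (7-7)^2=0, (2-5)^2=9
sum(d^2) = 18.
Step 3: rho = 1 - 6*18 / (8*(8^2 - 1)) = 1 - 108/504 = 0.785714.
Step 4: Under H0, t = rho * sqrt((n-2)/(1-rho^2)) = 3.1113 ~ t(6).
Step 5: Two-sided p-value from the t-distribution with 6 df = 0.020815.
Step 6: alpha = 0.05. reject H0.

rho = 0.7857, p = 0.020815, reject H0 at alpha = 0.05.


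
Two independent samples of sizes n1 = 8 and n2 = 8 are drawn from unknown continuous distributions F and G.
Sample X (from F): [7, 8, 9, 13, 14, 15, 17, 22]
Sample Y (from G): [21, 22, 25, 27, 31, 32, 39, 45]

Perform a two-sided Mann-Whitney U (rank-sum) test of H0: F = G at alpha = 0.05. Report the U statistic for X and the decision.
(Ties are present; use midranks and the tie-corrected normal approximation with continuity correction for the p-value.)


Step 1: Combine and sort all 16 observations; assign midranks.
sorted (value, group): (7,X), (8,X), (9,X), (13,X), (14,X), (15,X), (17,X), (21,Y), (22,X), (22,Y), (25,Y), (27,Y), (31,Y), (32,Y), (39,Y), (45,Y)
ranks: 7->1, 8->2, 9->3, 13->4, 14->5, 15->6, 17->7, 21->8, 22->9.5, 22->9.5, 25->11, 27->12, 31->13, 32->14, 39->15, 45->16
Step 2: Rank sum for X: R1 = 1 + 2 + 3 + 4 + 5 + 6 + 7 + 9.5 = 37.5.
Step 3: U_X = R1 - n1(n1+1)/2 = 37.5 - 8*9/2 = 37.5 - 36 = 1.5.
       U_Y = n1*n2 - U_X = 64 - 1.5 = 62.5.
Step 4: Ties are present, so use the tie-corrected normal approximation (with continuity correction) for the p-value.
Step 5: p-value = 0.001616; compare to alpha = 0.05. reject H0.

U_X = 1.5, p = 0.001616, reject H0 at alpha = 0.05.


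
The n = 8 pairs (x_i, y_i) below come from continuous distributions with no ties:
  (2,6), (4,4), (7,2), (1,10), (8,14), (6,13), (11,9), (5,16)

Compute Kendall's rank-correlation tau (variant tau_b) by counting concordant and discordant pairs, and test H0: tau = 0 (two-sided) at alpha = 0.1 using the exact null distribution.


Step 1: Enumerate the 28 unordered pairs (i,j) with i<j and classify each by sign(x_j-x_i) * sign(y_j-y_i).
  (1,2):dx=+2,dy=-2->D; (1,3):dx=+5,dy=-4->D; (1,4):dx=-1,dy=+4->D; (1,5):dx=+6,dy=+8->C
  (1,6):dx=+4,dy=+7->C; (1,7):dx=+9,dy=+3->C; (1,8):dx=+3,dy=+10->C; (2,3):dx=+3,dy=-2->D
  (2,4):dx=-3,dy=+6->D; (2,5):dx=+4,dy=+10->C; (2,6):dx=+2,dy=+9->C; (2,7):dx=+7,dy=+5->C
  (2,8):dx=+1,dy=+12->C; (3,4):dx=-6,dy=+8->D; (3,5):dx=+1,dy=+12->C; (3,6):dx=-1,dy=+11->D
  (3,7):dx=+4,dy=+7->C; (3,8):dx=-2,dy=+14->D; (4,5):dx=+7,dy=+4->C; (4,6):dx=+5,dy=+3->C
  (4,7):dx=+10,dy=-1->D; (4,8):dx=+4,dy=+6->C; (5,6):dx=-2,dy=-1->C; (5,7):dx=+3,dy=-5->D
  (5,8):dx=-3,dy=+2->D; (6,7):dx=+5,dy=-4->D; (6,8):dx=-1,dy=+3->D; (7,8):dx=-6,dy=+7->D
Step 2: C = 14, D = 14, total pairs = 28.
Step 3: tau = (C - D)/(n(n-1)/2) = (14 - 14)/28 = 0.000000.
Step 4: Exact two-sided p-value (enumerate n! = 40320 permutations of y under H0): p = 1.000000.
Step 5: alpha = 0.1. fail to reject H0.

tau_b = 0.0000 (C=14, D=14), p = 1.000000, fail to reject H0.


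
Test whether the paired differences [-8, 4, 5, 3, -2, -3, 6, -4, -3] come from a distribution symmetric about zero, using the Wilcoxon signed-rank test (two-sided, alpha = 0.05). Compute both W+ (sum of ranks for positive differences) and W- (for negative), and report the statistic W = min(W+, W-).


Step 1: Drop any zero differences (none here) and take |d_i|.
|d| = [8, 4, 5, 3, 2, 3, 6, 4, 3]
Step 2: Midrank |d_i| (ties get averaged ranks).
ranks: |8|->9, |4|->5.5, |5|->7, |3|->3, |2|->1, |3|->3, |6|->8, |4|->5.5, |3|->3
Step 3: Attach original signs; sum ranks with positive sign and with negative sign.
W+ = 5.5 + 7 + 3 + 8 = 23.5
W- = 9 + 1 + 3 + 5.5 + 3 = 21.5
(Check: W+ + W- = 45 should equal n(n+1)/2 = 45.)
Step 4: Test statistic W = min(W+, W-) = 21.5.
Step 5: Ties in |d|, so use the tie-corrected normal approximation.
        E[W] = n(n+1)/4 = 9*10/4 = 22.5.
        Tie groups: |d|=3 (t=3), |d|=4 (t=2); sum(t^3 - t) = 30.
        Var[W] = n(n+1)(2n+1)/24 - sum(t^3-t)/48 = 1710/24 - 30/48 = 70.625.
        z = (W - E[W]) / sqrt(Var[W]) = (21.5 - 22.5) / 8.4039 = -0.1190.
        Two-sided p = 2*Phi(z) = 0.905281.
Step 6: alpha = 0.05. fail to reject H0.

W+ = 23.5, W- = 21.5, W = min = 21.5, p = 0.905281, fail to reject H0.


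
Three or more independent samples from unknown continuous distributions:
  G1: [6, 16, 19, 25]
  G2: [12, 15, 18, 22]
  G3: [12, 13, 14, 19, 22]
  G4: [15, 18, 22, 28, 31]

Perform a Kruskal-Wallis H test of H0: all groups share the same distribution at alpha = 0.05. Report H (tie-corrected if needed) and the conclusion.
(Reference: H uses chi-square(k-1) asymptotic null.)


Step 1: Combine all N = 18 observations and assign midranks.
sorted (value, group, rank): (6,G1,1), (12,G2,2.5), (12,G3,2.5), (13,G3,4), (14,G3,5), (15,G2,6.5), (15,G4,6.5), (16,G1,8), (18,G2,9.5), (18,G4,9.5), (19,G1,11.5), (19,G3,11.5), (22,G2,14), (22,G3,14), (22,G4,14), (25,G1,16), (28,G4,17), (31,G4,18)
Step 2: Sum ranks within each group.
R_1 = 36.5 (n_1 = 4)
R_2 = 32.5 (n_2 = 4)
R_3 = 37 (n_3 = 5)
R_4 = 65 (n_4 = 5)
Step 3: H = 12/(N(N+1)) * sum(R_i^2/n_i) - 3(N+1)
     = 12/(18*19) * (36.5^2/4 + 32.5^2/4 + 37^2/5 + 65^2/5) - 3*19
     = 0.035088 * 1715.92 - 57
     = 3.207895.
Step 4: Ties present; correction factor C = 1 - 48/(18^3 - 18) = 0.991744. Corrected H = 3.207895 / 0.991744 = 3.234599.
Step 5: Under H0, H ~ chi^2(3); p-value = 0.356849.
Step 6: alpha = 0.05. fail to reject H0.

H = 3.2346, df = 3, p = 0.356849, fail to reject H0.


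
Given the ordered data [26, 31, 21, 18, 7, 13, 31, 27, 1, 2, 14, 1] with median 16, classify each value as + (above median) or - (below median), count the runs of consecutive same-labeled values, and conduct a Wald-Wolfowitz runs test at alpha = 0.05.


Step 1: Compute median = 16; label A = above, B = below.
Labels in order: AAAABBAABBBB  (n_A = 6, n_B = 6)
Step 2: Count runs R = 4.
Step 3: Under H0 (random ordering), E[R] = 2*n_A*n_B/(n_A+n_B) + 1 = 2*6*6/12 + 1 = 7.0000.
        Var[R] = 2*n_A*n_B*(2*n_A*n_B - n_A - n_B) / ((n_A+n_B)^2 * (n_A+n_B-1)) = 4320/1584 = 2.7273.
        SD[R] = 1.6514.
Step 4: Continuity-corrected z = (R + 0.5 - E[R]) / SD[R] = (4 + 0.5 - 7.0000) / 1.6514 = -1.5138.
Step 5: Two-sided p-value via normal approximation = 2*(1 - Phi(|z|)) = 0.130070.
Step 6: alpha = 0.05. fail to reject H0.

R = 4, z = -1.5138, p = 0.130070, fail to reject H0.


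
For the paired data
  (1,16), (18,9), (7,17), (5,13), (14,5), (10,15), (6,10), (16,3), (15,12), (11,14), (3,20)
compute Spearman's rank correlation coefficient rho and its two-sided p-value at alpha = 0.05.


Step 1: Rank x and y separately (midranks; no ties here).
rank(x): 1->1, 18->11, 7->5, 5->3, 14->8, 10->6, 6->4, 16->10, 15->9, 11->7, 3->2
rank(y): 16->9, 9->3, 17->10, 13->6, 5->2, 15->8, 10->4, 3->1, 12->5, 14->7, 20->11
Step 2: d_i = R_x(i) - R_y(i); compute d_i^2.
  (1-9)^2=64, (11-3)^2=64, (5-10)^2=25, (3-6)^2=9, (8-2)^2=36, (6-8)^2=4, (4-4)^2=0, (10-1)^2=81, (9-5)^2=16, (7-7)^2=0, (2-11)^2=81
sum(d^2) = 380.
Step 3: rho = 1 - 6*380 / (11*(11^2 - 1)) = 1 - 2280/1320 = -0.727273.
Step 4: Under H0, t = rho * sqrt((n-2)/(1-rho^2)) = -3.1789 ~ t(9).
Step 5: Two-sided p-value from the t-distribution with 9 df = 0.011205.
Step 6: alpha = 0.05. reject H0.

rho = -0.7273, p = 0.011205, reject H0 at alpha = 0.05.


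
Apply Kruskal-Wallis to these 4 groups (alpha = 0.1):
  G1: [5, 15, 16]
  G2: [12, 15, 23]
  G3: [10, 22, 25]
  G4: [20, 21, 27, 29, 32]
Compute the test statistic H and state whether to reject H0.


Step 1: Combine all N = 14 observations and assign midranks.
sorted (value, group, rank): (5,G1,1), (10,G3,2), (12,G2,3), (15,G1,4.5), (15,G2,4.5), (16,G1,6), (20,G4,7), (21,G4,8), (22,G3,9), (23,G2,10), (25,G3,11), (27,G4,12), (29,G4,13), (32,G4,14)
Step 2: Sum ranks within each group.
R_1 = 11.5 (n_1 = 3)
R_2 = 17.5 (n_2 = 3)
R_3 = 22 (n_3 = 3)
R_4 = 54 (n_4 = 5)
Step 3: H = 12/(N(N+1)) * sum(R_i^2/n_i) - 3(N+1)
     = 12/(14*15) * (11.5^2/3 + 17.5^2/3 + 22^2/3 + 54^2/5) - 3*15
     = 0.057143 * 890.7 - 45
     = 5.897143.
Step 4: Ties present; correction factor C = 1 - 6/(14^3 - 14) = 0.997802. Corrected H = 5.897143 / 0.997802 = 5.910132.
Step 5: Under H0, H ~ chi^2(3); p-value = 0.116065.
Step 6: alpha = 0.1. fail to reject H0.

H = 5.9101, df = 3, p = 0.116065, fail to reject H0.


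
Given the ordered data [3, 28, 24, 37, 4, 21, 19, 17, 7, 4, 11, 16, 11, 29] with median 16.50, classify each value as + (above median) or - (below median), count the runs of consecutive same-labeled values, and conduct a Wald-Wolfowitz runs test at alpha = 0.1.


Step 1: Compute median = 16.50; label A = above, B = below.
Labels in order: BAAABAAABBBBBA  (n_A = 7, n_B = 7)
Step 2: Count runs R = 6.
Step 3: Under H0 (random ordering), E[R] = 2*n_A*n_B/(n_A+n_B) + 1 = 2*7*7/14 + 1 = 8.0000.
        Var[R] = 2*n_A*n_B*(2*n_A*n_B - n_A - n_B) / ((n_A+n_B)^2 * (n_A+n_B-1)) = 8232/2548 = 3.2308.
        SD[R] = 1.7974.
Step 4: Continuity-corrected z = (R + 0.5 - E[R]) / SD[R] = (6 + 0.5 - 8.0000) / 1.7974 = -0.8345.
Step 5: Two-sided p-value via normal approximation = 2*(1 - Phi(|z|)) = 0.403986.
Step 6: alpha = 0.1. fail to reject H0.

R = 6, z = -0.8345, p = 0.403986, fail to reject H0.


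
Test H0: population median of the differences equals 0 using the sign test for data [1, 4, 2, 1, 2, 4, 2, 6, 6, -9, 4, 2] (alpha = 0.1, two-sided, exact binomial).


Step 1: Discard zero differences. Original n = 12; n_eff = number of nonzero differences = 12.
Nonzero differences (with sign): +1, +4, +2, +1, +2, +4, +2, +6, +6, -9, +4, +2
Step 2: Count signs: positive = 11, negative = 1.
Step 3: Under H0: P(positive) = 0.5, so the number of positives S ~ Bin(12, 0.5).
Step 4: Two-sided exact p-value = sum of Bin(12,0.5) probabilities at or below the observed probability = 0.006348.
Step 5: alpha = 0.1. reject H0.

n_eff = 12, pos = 11, neg = 1, p = 0.006348, reject H0.


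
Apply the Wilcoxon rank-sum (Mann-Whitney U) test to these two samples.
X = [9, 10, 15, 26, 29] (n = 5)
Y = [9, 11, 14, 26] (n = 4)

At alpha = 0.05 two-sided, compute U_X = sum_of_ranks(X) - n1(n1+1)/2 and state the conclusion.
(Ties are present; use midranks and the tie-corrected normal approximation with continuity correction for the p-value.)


Step 1: Combine and sort all 9 observations; assign midranks.
sorted (value, group): (9,X), (9,Y), (10,X), (11,Y), (14,Y), (15,X), (26,X), (26,Y), (29,X)
ranks: 9->1.5, 9->1.5, 10->3, 11->4, 14->5, 15->6, 26->7.5, 26->7.5, 29->9
Step 2: Rank sum for X: R1 = 1.5 + 3 + 6 + 7.5 + 9 = 27.
Step 3: U_X = R1 - n1(n1+1)/2 = 27 - 5*6/2 = 27 - 15 = 12.
       U_Y = n1*n2 - U_X = 20 - 12 = 8.
Step 4: Ties are present, so use the tie-corrected normal approximation (with continuity correction) for the p-value.
Step 5: p-value = 0.710992; compare to alpha = 0.05. fail to reject H0.

U_X = 12, p = 0.710992, fail to reject H0 at alpha = 0.05.


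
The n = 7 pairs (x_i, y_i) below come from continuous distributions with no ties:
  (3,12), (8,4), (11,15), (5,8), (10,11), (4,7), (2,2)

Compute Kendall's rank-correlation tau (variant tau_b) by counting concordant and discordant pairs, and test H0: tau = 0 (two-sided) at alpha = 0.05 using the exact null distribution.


Step 1: Enumerate the 21 unordered pairs (i,j) with i<j and classify each by sign(x_j-x_i) * sign(y_j-y_i).
  (1,2):dx=+5,dy=-8->D; (1,3):dx=+8,dy=+3->C; (1,4):dx=+2,dy=-4->D; (1,5):dx=+7,dy=-1->D
  (1,6):dx=+1,dy=-5->D; (1,7):dx=-1,dy=-10->C; (2,3):dx=+3,dy=+11->C; (2,4):dx=-3,dy=+4->D
  (2,5):dx=+2,dy=+7->C; (2,6):dx=-4,dy=+3->D; (2,7):dx=-6,dy=-2->C; (3,4):dx=-6,dy=-7->C
  (3,5):dx=-1,dy=-4->C; (3,6):dx=-7,dy=-8->C; (3,7):dx=-9,dy=-13->C; (4,5):dx=+5,dy=+3->C
  (4,6):dx=-1,dy=-1->C; (4,7):dx=-3,dy=-6->C; (5,6):dx=-6,dy=-4->C; (5,7):dx=-8,dy=-9->C
  (6,7):dx=-2,dy=-5->C
Step 2: C = 15, D = 6, total pairs = 21.
Step 3: tau = (C - D)/(n(n-1)/2) = (15 - 6)/21 = 0.428571.
Step 4: Exact two-sided p-value (enumerate n! = 5040 permutations of y under H0): p = 0.238889.
Step 5: alpha = 0.05. fail to reject H0.

tau_b = 0.4286 (C=15, D=6), p = 0.238889, fail to reject H0.


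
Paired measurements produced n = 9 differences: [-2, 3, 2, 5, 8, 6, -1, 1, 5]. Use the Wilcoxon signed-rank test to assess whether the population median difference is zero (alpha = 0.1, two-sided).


Step 1: Drop any zero differences (none here) and take |d_i|.
|d| = [2, 3, 2, 5, 8, 6, 1, 1, 5]
Step 2: Midrank |d_i| (ties get averaged ranks).
ranks: |2|->3.5, |3|->5, |2|->3.5, |5|->6.5, |8|->9, |6|->8, |1|->1.5, |1|->1.5, |5|->6.5
Step 3: Attach original signs; sum ranks with positive sign and with negative sign.
W+ = 5 + 3.5 + 6.5 + 9 + 8 + 1.5 + 6.5 = 40
W- = 3.5 + 1.5 = 5
(Check: W+ + W- = 45 should equal n(n+1)/2 = 45.)
Step 4: Test statistic W = min(W+, W-) = 5.
Step 5: Ties in |d|, so use the tie-corrected normal approximation.
        E[W] = n(n+1)/4 = 9*10/4 = 22.5.
        Tie groups: |d|=1 (t=2), |d|=2 (t=2), |d|=5 (t=2); sum(t^3 - t) = 18.
        Var[W] = n(n+1)(2n+1)/24 - sum(t^3-t)/48 = 1710/24 - 18/48 = 70.875.
        z = (W - E[W]) / sqrt(Var[W]) = (5 - 22.5) / 8.4187 = -2.0787.
        Two-sided p = 2*Phi(z) = 0.037645.
Step 6: alpha = 0.1. reject H0.

W+ = 40, W- = 5, W = min = 5, p = 0.037645, reject H0.


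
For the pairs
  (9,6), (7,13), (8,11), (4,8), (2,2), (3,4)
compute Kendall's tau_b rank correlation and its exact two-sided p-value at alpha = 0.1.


Step 1: Enumerate the 15 unordered pairs (i,j) with i<j and classify each by sign(x_j-x_i) * sign(y_j-y_i).
  (1,2):dx=-2,dy=+7->D; (1,3):dx=-1,dy=+5->D; (1,4):dx=-5,dy=+2->D; (1,5):dx=-7,dy=-4->C
  (1,6):dx=-6,dy=-2->C; (2,3):dx=+1,dy=-2->D; (2,4):dx=-3,dy=-5->C; (2,5):dx=-5,dy=-11->C
  (2,6):dx=-4,dy=-9->C; (3,4):dx=-4,dy=-3->C; (3,5):dx=-6,dy=-9->C; (3,6):dx=-5,dy=-7->C
  (4,5):dx=-2,dy=-6->C; (4,6):dx=-1,dy=-4->C; (5,6):dx=+1,dy=+2->C
Step 2: C = 11, D = 4, total pairs = 15.
Step 3: tau = (C - D)/(n(n-1)/2) = (11 - 4)/15 = 0.466667.
Step 4: Exact two-sided p-value (enumerate n! = 720 permutations of y under H0): p = 0.272222.
Step 5: alpha = 0.1. fail to reject H0.

tau_b = 0.4667 (C=11, D=4), p = 0.272222, fail to reject H0.


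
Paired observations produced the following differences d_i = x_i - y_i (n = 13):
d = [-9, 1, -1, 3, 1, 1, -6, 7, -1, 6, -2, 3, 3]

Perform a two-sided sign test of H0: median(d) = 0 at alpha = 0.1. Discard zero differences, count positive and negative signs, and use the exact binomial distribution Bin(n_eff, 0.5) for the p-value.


Step 1: Discard zero differences. Original n = 13; n_eff = number of nonzero differences = 13.
Nonzero differences (with sign): -9, +1, -1, +3, +1, +1, -6, +7, -1, +6, -2, +3, +3
Step 2: Count signs: positive = 8, negative = 5.
Step 3: Under H0: P(positive) = 0.5, so the number of positives S ~ Bin(13, 0.5).
Step 4: Two-sided exact p-value = sum of Bin(13,0.5) probabilities at or below the observed probability = 0.581055.
Step 5: alpha = 0.1. fail to reject H0.

n_eff = 13, pos = 8, neg = 5, p = 0.581055, fail to reject H0.


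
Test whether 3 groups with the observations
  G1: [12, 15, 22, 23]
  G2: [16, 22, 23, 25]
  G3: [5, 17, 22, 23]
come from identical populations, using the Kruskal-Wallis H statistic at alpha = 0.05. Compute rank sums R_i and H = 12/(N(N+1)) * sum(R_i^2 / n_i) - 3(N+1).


Step 1: Combine all N = 12 observations and assign midranks.
sorted (value, group, rank): (5,G3,1), (12,G1,2), (15,G1,3), (16,G2,4), (17,G3,5), (22,G1,7), (22,G2,7), (22,G3,7), (23,G1,10), (23,G2,10), (23,G3,10), (25,G2,12)
Step 2: Sum ranks within each group.
R_1 = 22 (n_1 = 4)
R_2 = 33 (n_2 = 4)
R_3 = 23 (n_3 = 4)
Step 3: H = 12/(N(N+1)) * sum(R_i^2/n_i) - 3(N+1)
     = 12/(12*13) * (22^2/4 + 33^2/4 + 23^2/4) - 3*13
     = 0.076923 * 525.5 - 39
     = 1.423077.
Step 4: Ties present; correction factor C = 1 - 48/(12^3 - 12) = 0.972028. Corrected H = 1.423077 / 0.972028 = 1.464029.
Step 5: Under H0, H ~ chi^2(2); p-value = 0.480939.
Step 6: alpha = 0.05. fail to reject H0.

H = 1.4640, df = 2, p = 0.480939, fail to reject H0.


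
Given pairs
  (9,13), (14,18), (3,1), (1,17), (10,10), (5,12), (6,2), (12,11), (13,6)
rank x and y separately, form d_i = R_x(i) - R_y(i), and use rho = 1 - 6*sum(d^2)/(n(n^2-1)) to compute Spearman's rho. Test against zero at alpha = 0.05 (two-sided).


Step 1: Rank x and y separately (midranks; no ties here).
rank(x): 9->5, 14->9, 3->2, 1->1, 10->6, 5->3, 6->4, 12->7, 13->8
rank(y): 13->7, 18->9, 1->1, 17->8, 10->4, 12->6, 2->2, 11->5, 6->3
Step 2: d_i = R_x(i) - R_y(i); compute d_i^2.
  (5-7)^2=4, (9-9)^2=0, (2-1)^2=1, (1-8)^2=49, (6-4)^2=4, (3-6)^2=9, (4-2)^2=4, (7-5)^2=4, (8-3)^2=25
sum(d^2) = 100.
Step 3: rho = 1 - 6*100 / (9*(9^2 - 1)) = 1 - 600/720 = 0.166667.
Step 4: Under H0, t = rho * sqrt((n-2)/(1-rho^2)) = 0.4472 ~ t(7).
Step 5: Two-sided p-value from the t-distribution with 7 df = 0.668231.
Step 6: alpha = 0.05. fail to reject H0.

rho = 0.1667, p = 0.668231, fail to reject H0 at alpha = 0.05.


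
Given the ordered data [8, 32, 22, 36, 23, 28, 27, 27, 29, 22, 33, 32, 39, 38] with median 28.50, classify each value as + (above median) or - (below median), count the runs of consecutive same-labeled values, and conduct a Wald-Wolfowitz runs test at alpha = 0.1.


Step 1: Compute median = 28.50; label A = above, B = below.
Labels in order: BABABBBBABAAAA  (n_A = 7, n_B = 7)
Step 2: Count runs R = 8.
Step 3: Under H0 (random ordering), E[R] = 2*n_A*n_B/(n_A+n_B) + 1 = 2*7*7/14 + 1 = 8.0000.
        Var[R] = 2*n_A*n_B*(2*n_A*n_B - n_A - n_B) / ((n_A+n_B)^2 * (n_A+n_B-1)) = 8232/2548 = 3.2308.
        SD[R] = 1.7974.
Step 4: R = E[R], so z = 0 with no continuity correction.
Step 5: Two-sided p-value via normal approximation = 2*(1 - Phi(|z|)) = 1.000000.
Step 6: alpha = 0.1. fail to reject H0.

R = 8, z = 0.0000, p = 1.000000, fail to reject H0.


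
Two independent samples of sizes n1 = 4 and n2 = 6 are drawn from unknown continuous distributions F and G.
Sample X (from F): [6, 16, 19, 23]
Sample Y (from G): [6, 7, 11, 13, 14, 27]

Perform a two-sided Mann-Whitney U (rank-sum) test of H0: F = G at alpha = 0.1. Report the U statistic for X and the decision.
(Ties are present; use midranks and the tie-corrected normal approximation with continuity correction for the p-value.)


Step 1: Combine and sort all 10 observations; assign midranks.
sorted (value, group): (6,X), (6,Y), (7,Y), (11,Y), (13,Y), (14,Y), (16,X), (19,X), (23,X), (27,Y)
ranks: 6->1.5, 6->1.5, 7->3, 11->4, 13->5, 14->6, 16->7, 19->8, 23->9, 27->10
Step 2: Rank sum for X: R1 = 1.5 + 7 + 8 + 9 = 25.5.
Step 3: U_X = R1 - n1(n1+1)/2 = 25.5 - 4*5/2 = 25.5 - 10 = 15.5.
       U_Y = n1*n2 - U_X = 24 - 15.5 = 8.5.
Step 4: Ties are present, so use the tie-corrected normal approximation (with continuity correction) for the p-value.
Step 5: p-value = 0.521166; compare to alpha = 0.1. fail to reject H0.

U_X = 15.5, p = 0.521166, fail to reject H0 at alpha = 0.1.


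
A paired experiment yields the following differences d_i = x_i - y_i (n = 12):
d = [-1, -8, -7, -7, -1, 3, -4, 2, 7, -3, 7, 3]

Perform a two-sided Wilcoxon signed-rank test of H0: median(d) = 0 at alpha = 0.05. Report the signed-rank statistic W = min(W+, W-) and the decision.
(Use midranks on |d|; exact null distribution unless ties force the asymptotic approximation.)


Step 1: Drop any zero differences (none here) and take |d_i|.
|d| = [1, 8, 7, 7, 1, 3, 4, 2, 7, 3, 7, 3]
Step 2: Midrank |d_i| (ties get averaged ranks).
ranks: |1|->1.5, |8|->12, |7|->9.5, |7|->9.5, |1|->1.5, |3|->5, |4|->7, |2|->3, |7|->9.5, |3|->5, |7|->9.5, |3|->5
Step 3: Attach original signs; sum ranks with positive sign and with negative sign.
W+ = 5 + 3 + 9.5 + 9.5 + 5 = 32
W- = 1.5 + 12 + 9.5 + 9.5 + 1.5 + 7 + 5 = 46
(Check: W+ + W- = 78 should equal n(n+1)/2 = 78.)
Step 4: Test statistic W = min(W+, W-) = 32.
Step 5: Ties in |d|, so use the tie-corrected normal approximation.
        E[W] = n(n+1)/4 = 12*13/4 = 39.
        Tie groups: |d|=1 (t=2), |d|=3 (t=3), |d|=7 (t=4); sum(t^3 - t) = 90.
        Var[W] = n(n+1)(2n+1)/24 - sum(t^3-t)/48 = 3900/24 - 90/48 = 160.625.
        z = (W - E[W]) / sqrt(Var[W]) = (32 - 39) / 12.6738 = -0.5523.
        Two-sided p = 2*Phi(z) = 0.580729.
Step 6: alpha = 0.05. fail to reject H0.

W+ = 32, W- = 46, W = min = 32, p = 0.580729, fail to reject H0.


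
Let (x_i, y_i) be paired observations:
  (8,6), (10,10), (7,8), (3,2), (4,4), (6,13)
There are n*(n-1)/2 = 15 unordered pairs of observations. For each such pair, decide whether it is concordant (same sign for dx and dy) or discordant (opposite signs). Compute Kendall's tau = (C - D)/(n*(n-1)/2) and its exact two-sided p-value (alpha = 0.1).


Step 1: Enumerate the 15 unordered pairs (i,j) with i<j and classify each by sign(x_j-x_i) * sign(y_j-y_i).
  (1,2):dx=+2,dy=+4->C; (1,3):dx=-1,dy=+2->D; (1,4):dx=-5,dy=-4->C; (1,5):dx=-4,dy=-2->C
  (1,6):dx=-2,dy=+7->D; (2,3):dx=-3,dy=-2->C; (2,4):dx=-7,dy=-8->C; (2,5):dx=-6,dy=-6->C
  (2,6):dx=-4,dy=+3->D; (3,4):dx=-4,dy=-6->C; (3,5):dx=-3,dy=-4->C; (3,6):dx=-1,dy=+5->D
  (4,5):dx=+1,dy=+2->C; (4,6):dx=+3,dy=+11->C; (5,6):dx=+2,dy=+9->C
Step 2: C = 11, D = 4, total pairs = 15.
Step 3: tau = (C - D)/(n(n-1)/2) = (11 - 4)/15 = 0.466667.
Step 4: Exact two-sided p-value (enumerate n! = 720 permutations of y under H0): p = 0.272222.
Step 5: alpha = 0.1. fail to reject H0.

tau_b = 0.4667 (C=11, D=4), p = 0.272222, fail to reject H0.


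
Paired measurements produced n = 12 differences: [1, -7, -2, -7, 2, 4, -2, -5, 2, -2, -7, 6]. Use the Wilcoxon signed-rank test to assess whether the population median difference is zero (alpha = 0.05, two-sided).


Step 1: Drop any zero differences (none here) and take |d_i|.
|d| = [1, 7, 2, 7, 2, 4, 2, 5, 2, 2, 7, 6]
Step 2: Midrank |d_i| (ties get averaged ranks).
ranks: |1|->1, |7|->11, |2|->4, |7|->11, |2|->4, |4|->7, |2|->4, |5|->8, |2|->4, |2|->4, |7|->11, |6|->9
Step 3: Attach original signs; sum ranks with positive sign and with negative sign.
W+ = 1 + 4 + 7 + 4 + 9 = 25
W- = 11 + 4 + 11 + 4 + 8 + 4 + 11 = 53
(Check: W+ + W- = 78 should equal n(n+1)/2 = 78.)
Step 4: Test statistic W = min(W+, W-) = 25.
Step 5: Ties in |d|, so use the tie-corrected normal approximation.
        E[W] = n(n+1)/4 = 12*13/4 = 39.
        Tie groups: |d|=2 (t=5), |d|=7 (t=3); sum(t^3 - t) = 144.
        Var[W] = n(n+1)(2n+1)/24 - sum(t^3-t)/48 = 3900/24 - 144/48 = 159.5.
        z = (W - E[W]) / sqrt(Var[W]) = (25 - 39) / 12.6293 = -1.1085.
        Two-sided p = 2*Phi(z) = 0.267633.
Step 6: alpha = 0.05. fail to reject H0.

W+ = 25, W- = 53, W = min = 25, p = 0.267633, fail to reject H0.


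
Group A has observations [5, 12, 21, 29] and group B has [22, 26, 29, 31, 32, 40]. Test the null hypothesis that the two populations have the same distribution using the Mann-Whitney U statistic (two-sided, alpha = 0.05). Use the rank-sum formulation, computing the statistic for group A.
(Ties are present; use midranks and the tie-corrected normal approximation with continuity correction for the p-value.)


Step 1: Combine and sort all 10 observations; assign midranks.
sorted (value, group): (5,X), (12,X), (21,X), (22,Y), (26,Y), (29,X), (29,Y), (31,Y), (32,Y), (40,Y)
ranks: 5->1, 12->2, 21->3, 22->4, 26->5, 29->6.5, 29->6.5, 31->8, 32->9, 40->10
Step 2: Rank sum for X: R1 = 1 + 2 + 3 + 6.5 = 12.5.
Step 3: U_X = R1 - n1(n1+1)/2 = 12.5 - 4*5/2 = 12.5 - 10 = 2.5.
       U_Y = n1*n2 - U_X = 24 - 2.5 = 21.5.
Step 4: Ties are present, so use the tie-corrected normal approximation (with continuity correction) for the p-value.
Step 5: p-value = 0.054273; compare to alpha = 0.05. fail to reject H0.

U_X = 2.5, p = 0.054273, fail to reject H0 at alpha = 0.05.


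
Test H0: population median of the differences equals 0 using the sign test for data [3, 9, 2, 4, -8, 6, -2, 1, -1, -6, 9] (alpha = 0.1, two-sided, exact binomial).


Step 1: Discard zero differences. Original n = 11; n_eff = number of nonzero differences = 11.
Nonzero differences (with sign): +3, +9, +2, +4, -8, +6, -2, +1, -1, -6, +9
Step 2: Count signs: positive = 7, negative = 4.
Step 3: Under H0: P(positive) = 0.5, so the number of positives S ~ Bin(11, 0.5).
Step 4: Two-sided exact p-value = sum of Bin(11,0.5) probabilities at or below the observed probability = 0.548828.
Step 5: alpha = 0.1. fail to reject H0.

n_eff = 11, pos = 7, neg = 4, p = 0.548828, fail to reject H0.


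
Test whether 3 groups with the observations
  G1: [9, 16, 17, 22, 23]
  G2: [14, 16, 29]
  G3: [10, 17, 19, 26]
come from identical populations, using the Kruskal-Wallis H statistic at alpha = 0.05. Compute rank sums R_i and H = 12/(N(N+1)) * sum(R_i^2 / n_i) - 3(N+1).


Step 1: Combine all N = 12 observations and assign midranks.
sorted (value, group, rank): (9,G1,1), (10,G3,2), (14,G2,3), (16,G1,4.5), (16,G2,4.5), (17,G1,6.5), (17,G3,6.5), (19,G3,8), (22,G1,9), (23,G1,10), (26,G3,11), (29,G2,12)
Step 2: Sum ranks within each group.
R_1 = 31 (n_1 = 5)
R_2 = 19.5 (n_2 = 3)
R_3 = 27.5 (n_3 = 4)
Step 3: H = 12/(N(N+1)) * sum(R_i^2/n_i) - 3(N+1)
     = 12/(12*13) * (31^2/5 + 19.5^2/3 + 27.5^2/4) - 3*13
     = 0.076923 * 508.012 - 39
     = 0.077885.
Step 4: Ties present; correction factor C = 1 - 12/(12^3 - 12) = 0.993007. Corrected H = 0.077885 / 0.993007 = 0.078433.
Step 5: Under H0, H ~ chi^2(2); p-value = 0.961542.
Step 6: alpha = 0.05. fail to reject H0.

H = 0.0784, df = 2, p = 0.961542, fail to reject H0.


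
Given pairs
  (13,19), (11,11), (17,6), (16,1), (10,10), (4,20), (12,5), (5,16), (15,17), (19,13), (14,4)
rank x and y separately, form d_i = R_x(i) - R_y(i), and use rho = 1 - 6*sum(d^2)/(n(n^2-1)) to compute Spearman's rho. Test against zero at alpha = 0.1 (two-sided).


Step 1: Rank x and y separately (midranks; no ties here).
rank(x): 13->6, 11->4, 17->10, 16->9, 10->3, 4->1, 12->5, 5->2, 15->8, 19->11, 14->7
rank(y): 19->10, 11->6, 6->4, 1->1, 10->5, 20->11, 5->3, 16->8, 17->9, 13->7, 4->2
Step 2: d_i = R_x(i) - R_y(i); compute d_i^2.
  (6-10)^2=16, (4-6)^2=4, (10-4)^2=36, (9-1)^2=64, (3-5)^2=4, (1-11)^2=100, (5-3)^2=4, (2-8)^2=36, (8-9)^2=1, (11-7)^2=16, (7-2)^2=25
sum(d^2) = 306.
Step 3: rho = 1 - 6*306 / (11*(11^2 - 1)) = 1 - 1836/1320 = -0.390909.
Step 4: Under H0, t = rho * sqrt((n-2)/(1-rho^2)) = -1.2741 ~ t(9).
Step 5: Two-sided p-value from the t-distribution with 9 df = 0.234540.
Step 6: alpha = 0.1. fail to reject H0.

rho = -0.3909, p = 0.234540, fail to reject H0 at alpha = 0.1.


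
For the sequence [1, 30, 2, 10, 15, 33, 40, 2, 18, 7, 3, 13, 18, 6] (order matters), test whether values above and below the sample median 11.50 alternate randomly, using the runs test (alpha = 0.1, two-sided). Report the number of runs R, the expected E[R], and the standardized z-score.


Step 1: Compute median = 11.50; label A = above, B = below.
Labels in order: BABBAAABABBAAB  (n_A = 7, n_B = 7)
Step 2: Count runs R = 9.
Step 3: Under H0 (random ordering), E[R] = 2*n_A*n_B/(n_A+n_B) + 1 = 2*7*7/14 + 1 = 8.0000.
        Var[R] = 2*n_A*n_B*(2*n_A*n_B - n_A - n_B) / ((n_A+n_B)^2 * (n_A+n_B-1)) = 8232/2548 = 3.2308.
        SD[R] = 1.7974.
Step 4: Continuity-corrected z = (R - 0.5 - E[R]) / SD[R] = (9 - 0.5 - 8.0000) / 1.7974 = 0.2782.
Step 5: Two-sided p-value via normal approximation = 2*(1 - Phi(|z|)) = 0.780879.
Step 6: alpha = 0.1. fail to reject H0.

R = 9, z = 0.2782, p = 0.780879, fail to reject H0.


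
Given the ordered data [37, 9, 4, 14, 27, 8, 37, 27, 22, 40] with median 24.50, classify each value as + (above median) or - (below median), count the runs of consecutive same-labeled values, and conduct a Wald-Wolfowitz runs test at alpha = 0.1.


Step 1: Compute median = 24.50; label A = above, B = below.
Labels in order: ABBBABAABA  (n_A = 5, n_B = 5)
Step 2: Count runs R = 7.
Step 3: Under H0 (random ordering), E[R] = 2*n_A*n_B/(n_A+n_B) + 1 = 2*5*5/10 + 1 = 6.0000.
        Var[R] = 2*n_A*n_B*(2*n_A*n_B - n_A - n_B) / ((n_A+n_B)^2 * (n_A+n_B-1)) = 2000/900 = 2.2222.
        SD[R] = 1.4907.
Step 4: Continuity-corrected z = (R - 0.5 - E[R]) / SD[R] = (7 - 0.5 - 6.0000) / 1.4907 = 0.3354.
Step 5: Two-sided p-value via normal approximation = 2*(1 - Phi(|z|)) = 0.737316.
Step 6: alpha = 0.1. fail to reject H0.

R = 7, z = 0.3354, p = 0.737316, fail to reject H0.


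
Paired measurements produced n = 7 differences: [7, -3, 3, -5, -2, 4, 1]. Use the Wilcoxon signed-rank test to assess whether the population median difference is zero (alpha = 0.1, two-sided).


Step 1: Drop any zero differences (none here) and take |d_i|.
|d| = [7, 3, 3, 5, 2, 4, 1]
Step 2: Midrank |d_i| (ties get averaged ranks).
ranks: |7|->7, |3|->3.5, |3|->3.5, |5|->6, |2|->2, |4|->5, |1|->1
Step 3: Attach original signs; sum ranks with positive sign and with negative sign.
W+ = 7 + 3.5 + 5 + 1 = 16.5
W- = 3.5 + 6 + 2 = 11.5
(Check: W+ + W- = 28 should equal n(n+1)/2 = 28.)
Step 4: Test statistic W = min(W+, W-) = 11.5.
Step 5: Ties in |d|, so use the tie-corrected normal approximation.
        E[W] = n(n+1)/4 = 7*8/4 = 14.
        Tie groups: |d|=3 (t=2); sum(t^3 - t) = 6.
        Var[W] = n(n+1)(2n+1)/24 - sum(t^3-t)/48 = 840/24 - 6/48 = 34.875.
        z = (W - E[W]) / sqrt(Var[W]) = (11.5 - 14) / 5.9055 = -0.4233.
        Two-sided p = 2*Phi(z) = 0.672052.
Step 6: alpha = 0.1. fail to reject H0.

W+ = 16.5, W- = 11.5, W = min = 11.5, p = 0.672052, fail to reject H0.


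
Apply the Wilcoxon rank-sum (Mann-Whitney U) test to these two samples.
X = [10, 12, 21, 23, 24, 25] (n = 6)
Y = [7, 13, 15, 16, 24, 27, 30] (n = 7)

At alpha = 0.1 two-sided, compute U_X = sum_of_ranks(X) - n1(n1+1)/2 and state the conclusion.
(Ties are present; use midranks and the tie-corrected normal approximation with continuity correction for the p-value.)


Step 1: Combine and sort all 13 observations; assign midranks.
sorted (value, group): (7,Y), (10,X), (12,X), (13,Y), (15,Y), (16,Y), (21,X), (23,X), (24,X), (24,Y), (25,X), (27,Y), (30,Y)
ranks: 7->1, 10->2, 12->3, 13->4, 15->5, 16->6, 21->7, 23->8, 24->9.5, 24->9.5, 25->11, 27->12, 30->13
Step 2: Rank sum for X: R1 = 2 + 3 + 7 + 8 + 9.5 + 11 = 40.5.
Step 3: U_X = R1 - n1(n1+1)/2 = 40.5 - 6*7/2 = 40.5 - 21 = 19.5.
       U_Y = n1*n2 - U_X = 42 - 19.5 = 22.5.
Step 4: Ties are present, so use the tie-corrected normal approximation (with continuity correction) for the p-value.
Step 5: p-value = 0.886248; compare to alpha = 0.1. fail to reject H0.

U_X = 19.5, p = 0.886248, fail to reject H0 at alpha = 0.1.


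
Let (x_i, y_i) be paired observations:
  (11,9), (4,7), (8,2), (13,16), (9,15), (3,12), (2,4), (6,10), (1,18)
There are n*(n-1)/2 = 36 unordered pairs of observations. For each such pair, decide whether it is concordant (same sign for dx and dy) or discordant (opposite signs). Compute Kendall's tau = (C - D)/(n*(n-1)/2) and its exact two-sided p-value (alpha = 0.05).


Step 1: Enumerate the 36 unordered pairs (i,j) with i<j and classify each by sign(x_j-x_i) * sign(y_j-y_i).
  (1,2):dx=-7,dy=-2->C; (1,3):dx=-3,dy=-7->C; (1,4):dx=+2,dy=+7->C; (1,5):dx=-2,dy=+6->D
  (1,6):dx=-8,dy=+3->D; (1,7):dx=-9,dy=-5->C; (1,8):dx=-5,dy=+1->D; (1,9):dx=-10,dy=+9->D
  (2,3):dx=+4,dy=-5->D; (2,4):dx=+9,dy=+9->C; (2,5):dx=+5,dy=+8->C; (2,6):dx=-1,dy=+5->D
  (2,7):dx=-2,dy=-3->C; (2,8):dx=+2,dy=+3->C; (2,9):dx=-3,dy=+11->D; (3,4):dx=+5,dy=+14->C
  (3,5):dx=+1,dy=+13->C; (3,6):dx=-5,dy=+10->D; (3,7):dx=-6,dy=+2->D; (3,8):dx=-2,dy=+8->D
  (3,9):dx=-7,dy=+16->D; (4,5):dx=-4,dy=-1->C; (4,6):dx=-10,dy=-4->C; (4,7):dx=-11,dy=-12->C
  (4,8):dx=-7,dy=-6->C; (4,9):dx=-12,dy=+2->D; (5,6):dx=-6,dy=-3->C; (5,7):dx=-7,dy=-11->C
  (5,8):dx=-3,dy=-5->C; (5,9):dx=-8,dy=+3->D; (6,7):dx=-1,dy=-8->C; (6,8):dx=+3,dy=-2->D
  (6,9):dx=-2,dy=+6->D; (7,8):dx=+4,dy=+6->C; (7,9):dx=-1,dy=+14->D; (8,9):dx=-5,dy=+8->D
Step 2: C = 19, D = 17, total pairs = 36.
Step 3: tau = (C - D)/(n(n-1)/2) = (19 - 17)/36 = 0.055556.
Step 4: Exact two-sided p-value (enumerate n! = 362880 permutations of y under H0): p = 0.919455.
Step 5: alpha = 0.05. fail to reject H0.

tau_b = 0.0556 (C=19, D=17), p = 0.919455, fail to reject H0.


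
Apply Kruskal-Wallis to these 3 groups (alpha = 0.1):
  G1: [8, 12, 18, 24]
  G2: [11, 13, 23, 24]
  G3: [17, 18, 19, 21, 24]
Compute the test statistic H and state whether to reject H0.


Step 1: Combine all N = 13 observations and assign midranks.
sorted (value, group, rank): (8,G1,1), (11,G2,2), (12,G1,3), (13,G2,4), (17,G3,5), (18,G1,6.5), (18,G3,6.5), (19,G3,8), (21,G3,9), (23,G2,10), (24,G1,12), (24,G2,12), (24,G3,12)
Step 2: Sum ranks within each group.
R_1 = 22.5 (n_1 = 4)
R_2 = 28 (n_2 = 4)
R_3 = 40.5 (n_3 = 5)
Step 3: H = 12/(N(N+1)) * sum(R_i^2/n_i) - 3(N+1)
     = 12/(13*14) * (22.5^2/4 + 28^2/4 + 40.5^2/5) - 3*14
     = 0.065934 * 650.612 - 42
     = 0.897527.
Step 4: Ties present; correction factor C = 1 - 30/(13^3 - 13) = 0.986264. Corrected H = 0.897527 / 0.986264 = 0.910028.
Step 5: Under H0, H ~ chi^2(2); p-value = 0.634439.
Step 6: alpha = 0.1. fail to reject H0.

H = 0.9100, df = 2, p = 0.634439, fail to reject H0.


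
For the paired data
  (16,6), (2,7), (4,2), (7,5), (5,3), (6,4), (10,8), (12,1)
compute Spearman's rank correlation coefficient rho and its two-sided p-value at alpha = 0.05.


Step 1: Rank x and y separately (midranks; no ties here).
rank(x): 16->8, 2->1, 4->2, 7->5, 5->3, 6->4, 10->6, 12->7
rank(y): 6->6, 7->7, 2->2, 5->5, 3->3, 4->4, 8->8, 1->1
Step 2: d_i = R_x(i) - R_y(i); compute d_i^2.
  (8-6)^2=4, (1-7)^2=36, (2-2)^2=0, (5-5)^2=0, (3-3)^2=0, (4-4)^2=0, (6-8)^2=4, (7-1)^2=36
sum(d^2) = 80.
Step 3: rho = 1 - 6*80 / (8*(8^2 - 1)) = 1 - 480/504 = 0.047619.
Step 4: Under H0, t = rho * sqrt((n-2)/(1-rho^2)) = 0.1168 ~ t(6).
Step 5: Two-sided p-value from the t-distribution with 6 df = 0.910849.
Step 6: alpha = 0.05. fail to reject H0.

rho = 0.0476, p = 0.910849, fail to reject H0 at alpha = 0.05.


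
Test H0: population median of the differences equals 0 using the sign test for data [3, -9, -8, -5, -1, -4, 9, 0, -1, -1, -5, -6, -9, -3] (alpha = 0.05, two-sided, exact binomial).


Step 1: Discard zero differences. Original n = 14; n_eff = number of nonzero differences = 13.
Nonzero differences (with sign): +3, -9, -8, -5, -1, -4, +9, -1, -1, -5, -6, -9, -3
Step 2: Count signs: positive = 2, negative = 11.
Step 3: Under H0: P(positive) = 0.5, so the number of positives S ~ Bin(13, 0.5).
Step 4: Two-sided exact p-value = sum of Bin(13,0.5) probabilities at or below the observed probability = 0.022461.
Step 5: alpha = 0.05. reject H0.

n_eff = 13, pos = 2, neg = 11, p = 0.022461, reject H0.


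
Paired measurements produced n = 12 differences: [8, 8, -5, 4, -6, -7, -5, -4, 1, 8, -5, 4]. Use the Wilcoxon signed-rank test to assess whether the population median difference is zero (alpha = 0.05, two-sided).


Step 1: Drop any zero differences (none here) and take |d_i|.
|d| = [8, 8, 5, 4, 6, 7, 5, 4, 1, 8, 5, 4]
Step 2: Midrank |d_i| (ties get averaged ranks).
ranks: |8|->11, |8|->11, |5|->6, |4|->3, |6|->8, |7|->9, |5|->6, |4|->3, |1|->1, |8|->11, |5|->6, |4|->3
Step 3: Attach original signs; sum ranks with positive sign and with negative sign.
W+ = 11 + 11 + 3 + 1 + 11 + 3 = 40
W- = 6 + 8 + 9 + 6 + 3 + 6 = 38
(Check: W+ + W- = 78 should equal n(n+1)/2 = 78.)
Step 4: Test statistic W = min(W+, W-) = 38.
Step 5: Ties in |d|, so use the tie-corrected normal approximation.
        E[W] = n(n+1)/4 = 12*13/4 = 39.
        Tie groups: |d|=4 (t=3), |d|=5 (t=3), |d|=8 (t=3); sum(t^3 - t) = 72.
        Var[W] = n(n+1)(2n+1)/24 - sum(t^3-t)/48 = 3900/24 - 72/48 = 161.
        z = (W - E[W]) / sqrt(Var[W]) = (38 - 39) / 12.6886 = -0.0788.
        Two-sided p = 2*Phi(z) = 0.937183.
Step 6: alpha = 0.05. fail to reject H0.

W+ = 40, W- = 38, W = min = 38, p = 0.937183, fail to reject H0.


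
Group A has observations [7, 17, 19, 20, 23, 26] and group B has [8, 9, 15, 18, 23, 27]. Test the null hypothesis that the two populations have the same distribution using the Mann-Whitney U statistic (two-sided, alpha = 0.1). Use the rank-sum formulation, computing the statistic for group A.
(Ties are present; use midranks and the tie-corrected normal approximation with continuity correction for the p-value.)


Step 1: Combine and sort all 12 observations; assign midranks.
sorted (value, group): (7,X), (8,Y), (9,Y), (15,Y), (17,X), (18,Y), (19,X), (20,X), (23,X), (23,Y), (26,X), (27,Y)
ranks: 7->1, 8->2, 9->3, 15->4, 17->5, 18->6, 19->7, 20->8, 23->9.5, 23->9.5, 26->11, 27->12
Step 2: Rank sum for X: R1 = 1 + 5 + 7 + 8 + 9.5 + 11 = 41.5.
Step 3: U_X = R1 - n1(n1+1)/2 = 41.5 - 6*7/2 = 41.5 - 21 = 20.5.
       U_Y = n1*n2 - U_X = 36 - 20.5 = 15.5.
Step 4: Ties are present, so use the tie-corrected normal approximation (with continuity correction) for the p-value.
Step 5: p-value = 0.748349; compare to alpha = 0.1. fail to reject H0.

U_X = 20.5, p = 0.748349, fail to reject H0 at alpha = 0.1.


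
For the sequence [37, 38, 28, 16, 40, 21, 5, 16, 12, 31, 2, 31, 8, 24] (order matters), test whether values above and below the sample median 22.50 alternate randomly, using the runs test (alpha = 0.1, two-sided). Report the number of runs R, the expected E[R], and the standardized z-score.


Step 1: Compute median = 22.50; label A = above, B = below.
Labels in order: AAABABBBBABABA  (n_A = 7, n_B = 7)
Step 2: Count runs R = 9.
Step 3: Under H0 (random ordering), E[R] = 2*n_A*n_B/(n_A+n_B) + 1 = 2*7*7/14 + 1 = 8.0000.
        Var[R] = 2*n_A*n_B*(2*n_A*n_B - n_A - n_B) / ((n_A+n_B)^2 * (n_A+n_B-1)) = 8232/2548 = 3.2308.
        SD[R] = 1.7974.
Step 4: Continuity-corrected z = (R - 0.5 - E[R]) / SD[R] = (9 - 0.5 - 8.0000) / 1.7974 = 0.2782.
Step 5: Two-sided p-value via normal approximation = 2*(1 - Phi(|z|)) = 0.780879.
Step 6: alpha = 0.1. fail to reject H0.

R = 9, z = 0.2782, p = 0.780879, fail to reject H0.


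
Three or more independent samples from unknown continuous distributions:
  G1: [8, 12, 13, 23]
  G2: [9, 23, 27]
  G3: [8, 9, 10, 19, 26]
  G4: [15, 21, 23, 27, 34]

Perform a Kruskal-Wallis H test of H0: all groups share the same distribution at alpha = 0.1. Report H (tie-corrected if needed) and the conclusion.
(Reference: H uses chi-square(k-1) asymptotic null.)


Step 1: Combine all N = 17 observations and assign midranks.
sorted (value, group, rank): (8,G1,1.5), (8,G3,1.5), (9,G2,3.5), (9,G3,3.5), (10,G3,5), (12,G1,6), (13,G1,7), (15,G4,8), (19,G3,9), (21,G4,10), (23,G1,12), (23,G2,12), (23,G4,12), (26,G3,14), (27,G2,15.5), (27,G4,15.5), (34,G4,17)
Step 2: Sum ranks within each group.
R_1 = 26.5 (n_1 = 4)
R_2 = 31 (n_2 = 3)
R_3 = 33 (n_3 = 5)
R_4 = 62.5 (n_4 = 5)
Step 3: H = 12/(N(N+1)) * sum(R_i^2/n_i) - 3(N+1)
     = 12/(17*18) * (26.5^2/4 + 31^2/3 + 33^2/5 + 62.5^2/5) - 3*18
     = 0.039216 * 1494.95 - 54
     = 4.625327.
Step 4: Ties present; correction factor C = 1 - 42/(17^3 - 17) = 0.991422. Corrected H = 4.625327 / 0.991422 = 4.665348.
Step 5: Under H0, H ~ chi^2(3); p-value = 0.198007.
Step 6: alpha = 0.1. fail to reject H0.

H = 4.6653, df = 3, p = 0.198007, fail to reject H0.


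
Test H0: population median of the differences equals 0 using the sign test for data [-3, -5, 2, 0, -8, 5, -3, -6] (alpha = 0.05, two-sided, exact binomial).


Step 1: Discard zero differences. Original n = 8; n_eff = number of nonzero differences = 7.
Nonzero differences (with sign): -3, -5, +2, -8, +5, -3, -6
Step 2: Count signs: positive = 2, negative = 5.
Step 3: Under H0: P(positive) = 0.5, so the number of positives S ~ Bin(7, 0.5).
Step 4: Two-sided exact p-value = sum of Bin(7,0.5) probabilities at or below the observed probability = 0.453125.
Step 5: alpha = 0.05. fail to reject H0.

n_eff = 7, pos = 2, neg = 5, p = 0.453125, fail to reject H0.
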